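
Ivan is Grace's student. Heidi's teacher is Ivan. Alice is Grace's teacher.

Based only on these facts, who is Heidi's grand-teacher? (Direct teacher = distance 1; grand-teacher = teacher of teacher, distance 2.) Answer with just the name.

Reconstructing the teacher chain from the given facts:
  Alice -> Grace -> Ivan -> Heidi
(each arrow means 'teacher of the next')
Positions in the chain (0 = top):
  position of Alice: 0
  position of Grace: 1
  position of Ivan: 2
  position of Heidi: 3

Heidi is at position 3; the grand-teacher is 2 steps up the chain, i.e. position 1: Grace.

Answer: Grace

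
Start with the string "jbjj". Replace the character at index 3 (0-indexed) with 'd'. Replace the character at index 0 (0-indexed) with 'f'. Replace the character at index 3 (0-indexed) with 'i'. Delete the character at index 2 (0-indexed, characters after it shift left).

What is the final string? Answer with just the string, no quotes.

Applying each edit step by step:
Start: "jbjj"
Op 1 (replace idx 3: 'j' -> 'd'): "jbjj" -> "jbjd"
Op 2 (replace idx 0: 'j' -> 'f'): "jbjd" -> "fbjd"
Op 3 (replace idx 3: 'd' -> 'i'): "fbjd" -> "fbji"
Op 4 (delete idx 2 = 'j'): "fbji" -> "fbi"

Answer: fbi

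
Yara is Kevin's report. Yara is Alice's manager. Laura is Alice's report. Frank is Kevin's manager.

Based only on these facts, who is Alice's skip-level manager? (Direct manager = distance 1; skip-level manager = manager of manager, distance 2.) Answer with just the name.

Answer: Kevin

Derivation:
Reconstructing the manager chain from the given facts:
  Frank -> Kevin -> Yara -> Alice -> Laura
(each arrow means 'manager of the next')
Positions in the chain (0 = top):
  position of Frank: 0
  position of Kevin: 1
  position of Yara: 2
  position of Alice: 3
  position of Laura: 4

Alice is at position 3; the skip-level manager is 2 steps up the chain, i.e. position 1: Kevin.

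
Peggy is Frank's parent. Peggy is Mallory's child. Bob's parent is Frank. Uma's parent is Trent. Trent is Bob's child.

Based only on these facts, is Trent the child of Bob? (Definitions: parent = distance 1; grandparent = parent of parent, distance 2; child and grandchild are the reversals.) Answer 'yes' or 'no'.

Answer: yes

Derivation:
Reconstructing the parent chain from the given facts:
  Mallory -> Peggy -> Frank -> Bob -> Trent -> Uma
(each arrow means 'parent of the next')
Positions in the chain (0 = top):
  position of Mallory: 0
  position of Peggy: 1
  position of Frank: 2
  position of Bob: 3
  position of Trent: 4
  position of Uma: 5

Trent is at position 4, Bob is at position 3; signed distance (j - i) = -1.
'child' requires j - i = -1. Actual distance is -1, so the relation HOLDS.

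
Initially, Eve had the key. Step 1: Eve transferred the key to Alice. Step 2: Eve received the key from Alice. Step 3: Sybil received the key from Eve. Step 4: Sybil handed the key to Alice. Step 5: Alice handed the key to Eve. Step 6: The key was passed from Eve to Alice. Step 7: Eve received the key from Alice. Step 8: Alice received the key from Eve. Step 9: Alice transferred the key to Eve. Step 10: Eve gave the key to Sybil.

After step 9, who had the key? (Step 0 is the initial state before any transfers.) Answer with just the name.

Tracking the key holder through step 9:
After step 0 (start): Eve
After step 1: Alice
After step 2: Eve
After step 3: Sybil
After step 4: Alice
After step 5: Eve
After step 6: Alice
After step 7: Eve
After step 8: Alice
After step 9: Eve

At step 9, the holder is Eve.

Answer: Eve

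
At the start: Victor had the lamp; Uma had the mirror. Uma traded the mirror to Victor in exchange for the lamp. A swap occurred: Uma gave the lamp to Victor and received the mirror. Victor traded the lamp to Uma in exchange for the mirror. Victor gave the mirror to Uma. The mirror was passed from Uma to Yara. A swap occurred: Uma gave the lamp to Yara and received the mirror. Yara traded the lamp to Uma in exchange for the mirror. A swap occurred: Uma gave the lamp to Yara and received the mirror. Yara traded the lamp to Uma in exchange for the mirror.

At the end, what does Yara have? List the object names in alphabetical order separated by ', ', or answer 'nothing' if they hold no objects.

Tracking all object holders:
Start: lamp:Victor, mirror:Uma
Event 1 (swap mirror<->lamp: now mirror:Victor, lamp:Uma). State: lamp:Uma, mirror:Victor
Event 2 (swap lamp<->mirror: now lamp:Victor, mirror:Uma). State: lamp:Victor, mirror:Uma
Event 3 (swap lamp<->mirror: now lamp:Uma, mirror:Victor). State: lamp:Uma, mirror:Victor
Event 4 (give mirror: Victor -> Uma). State: lamp:Uma, mirror:Uma
Event 5 (give mirror: Uma -> Yara). State: lamp:Uma, mirror:Yara
Event 6 (swap lamp<->mirror: now lamp:Yara, mirror:Uma). State: lamp:Yara, mirror:Uma
Event 7 (swap lamp<->mirror: now lamp:Uma, mirror:Yara). State: lamp:Uma, mirror:Yara
Event 8 (swap lamp<->mirror: now lamp:Yara, mirror:Uma). State: lamp:Yara, mirror:Uma
Event 9 (swap lamp<->mirror: now lamp:Uma, mirror:Yara). State: lamp:Uma, mirror:Yara

Final state: lamp:Uma, mirror:Yara
Yara holds: mirror.

Answer: mirror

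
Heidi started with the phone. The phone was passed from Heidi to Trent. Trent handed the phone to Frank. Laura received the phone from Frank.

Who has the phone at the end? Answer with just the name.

Answer: Laura

Derivation:
Tracking the phone through each event:
Start: Heidi has the phone.
After event 1: Trent has the phone.
After event 2: Frank has the phone.
After event 3: Laura has the phone.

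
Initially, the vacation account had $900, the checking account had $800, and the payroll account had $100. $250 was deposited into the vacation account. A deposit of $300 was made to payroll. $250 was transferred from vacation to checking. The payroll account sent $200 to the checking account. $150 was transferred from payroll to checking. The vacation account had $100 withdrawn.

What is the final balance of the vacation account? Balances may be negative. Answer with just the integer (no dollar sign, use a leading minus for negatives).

Answer: 800

Derivation:
Tracking account balances step by step:
Start: vacation=900, checking=800, payroll=100
Event 1 (deposit 250 to vacation): vacation: 900 + 250 = 1150. Balances: vacation=1150, checking=800, payroll=100
Event 2 (deposit 300 to payroll): payroll: 100 + 300 = 400. Balances: vacation=1150, checking=800, payroll=400
Event 3 (transfer 250 vacation -> checking): vacation: 1150 - 250 = 900, checking: 800 + 250 = 1050. Balances: vacation=900, checking=1050, payroll=400
Event 4 (transfer 200 payroll -> checking): payroll: 400 - 200 = 200, checking: 1050 + 200 = 1250. Balances: vacation=900, checking=1250, payroll=200
Event 5 (transfer 150 payroll -> checking): payroll: 200 - 150 = 50, checking: 1250 + 150 = 1400. Balances: vacation=900, checking=1400, payroll=50
Event 6 (withdraw 100 from vacation): vacation: 900 - 100 = 800. Balances: vacation=800, checking=1400, payroll=50

Final balance of vacation: 800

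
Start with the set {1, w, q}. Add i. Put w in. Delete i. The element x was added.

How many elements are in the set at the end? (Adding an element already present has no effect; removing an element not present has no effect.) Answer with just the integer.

Answer: 4

Derivation:
Tracking the set through each operation:
Start: {1, q, w}
Event 1 (add i): added. Set: {1, i, q, w}
Event 2 (add w): already present, no change. Set: {1, i, q, w}
Event 3 (remove i): removed. Set: {1, q, w}
Event 4 (add x): added. Set: {1, q, w, x}

Final set: {1, q, w, x} (size 4)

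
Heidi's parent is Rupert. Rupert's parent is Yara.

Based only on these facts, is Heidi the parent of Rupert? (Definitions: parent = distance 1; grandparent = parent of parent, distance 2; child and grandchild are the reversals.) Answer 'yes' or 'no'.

Answer: no

Derivation:
Reconstructing the parent chain from the given facts:
  Yara -> Rupert -> Heidi
(each arrow means 'parent of the next')
Positions in the chain (0 = top):
  position of Yara: 0
  position of Rupert: 1
  position of Heidi: 2

Heidi is at position 2, Rupert is at position 1; signed distance (j - i) = -1.
'parent' requires j - i = 1. Actual distance is -1, so the relation does NOT hold.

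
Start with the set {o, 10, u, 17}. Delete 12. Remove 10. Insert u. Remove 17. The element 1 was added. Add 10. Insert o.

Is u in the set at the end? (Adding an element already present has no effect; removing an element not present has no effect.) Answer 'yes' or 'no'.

Tracking the set through each operation:
Start: {10, 17, o, u}
Event 1 (remove 12): not present, no change. Set: {10, 17, o, u}
Event 2 (remove 10): removed. Set: {17, o, u}
Event 3 (add u): already present, no change. Set: {17, o, u}
Event 4 (remove 17): removed. Set: {o, u}
Event 5 (add 1): added. Set: {1, o, u}
Event 6 (add 10): added. Set: {1, 10, o, u}
Event 7 (add o): already present, no change. Set: {1, 10, o, u}

Final set: {1, 10, o, u} (size 4)
u is in the final set.

Answer: yes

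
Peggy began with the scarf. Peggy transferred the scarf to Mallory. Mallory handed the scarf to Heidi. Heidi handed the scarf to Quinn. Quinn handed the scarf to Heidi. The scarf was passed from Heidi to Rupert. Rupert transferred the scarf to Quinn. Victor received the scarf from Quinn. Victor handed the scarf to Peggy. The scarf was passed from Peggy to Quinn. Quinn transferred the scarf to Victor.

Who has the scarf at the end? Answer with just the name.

Tracking the scarf through each event:
Start: Peggy has the scarf.
After event 1: Mallory has the scarf.
After event 2: Heidi has the scarf.
After event 3: Quinn has the scarf.
After event 4: Heidi has the scarf.
After event 5: Rupert has the scarf.
After event 6: Quinn has the scarf.
After event 7: Victor has the scarf.
After event 8: Peggy has the scarf.
After event 9: Quinn has the scarf.
After event 10: Victor has the scarf.

Answer: Victor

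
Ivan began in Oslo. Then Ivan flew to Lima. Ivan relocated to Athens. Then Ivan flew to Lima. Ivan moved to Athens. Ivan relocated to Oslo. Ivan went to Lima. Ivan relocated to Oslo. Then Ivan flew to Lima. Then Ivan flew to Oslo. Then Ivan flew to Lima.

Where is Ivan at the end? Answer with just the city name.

Tracking Ivan's location:
Start: Ivan is in Oslo.
After move 1: Oslo -> Lima. Ivan is in Lima.
After move 2: Lima -> Athens. Ivan is in Athens.
After move 3: Athens -> Lima. Ivan is in Lima.
After move 4: Lima -> Athens. Ivan is in Athens.
After move 5: Athens -> Oslo. Ivan is in Oslo.
After move 6: Oslo -> Lima. Ivan is in Lima.
After move 7: Lima -> Oslo. Ivan is in Oslo.
After move 8: Oslo -> Lima. Ivan is in Lima.
After move 9: Lima -> Oslo. Ivan is in Oslo.
After move 10: Oslo -> Lima. Ivan is in Lima.

Answer: Lima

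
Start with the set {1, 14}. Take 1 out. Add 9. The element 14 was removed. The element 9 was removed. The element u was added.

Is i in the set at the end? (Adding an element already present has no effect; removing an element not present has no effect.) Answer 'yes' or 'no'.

Answer: no

Derivation:
Tracking the set through each operation:
Start: {1, 14}
Event 1 (remove 1): removed. Set: {14}
Event 2 (add 9): added. Set: {14, 9}
Event 3 (remove 14): removed. Set: {9}
Event 4 (remove 9): removed. Set: {}
Event 5 (add u): added. Set: {u}

Final set: {u} (size 1)
i is NOT in the final set.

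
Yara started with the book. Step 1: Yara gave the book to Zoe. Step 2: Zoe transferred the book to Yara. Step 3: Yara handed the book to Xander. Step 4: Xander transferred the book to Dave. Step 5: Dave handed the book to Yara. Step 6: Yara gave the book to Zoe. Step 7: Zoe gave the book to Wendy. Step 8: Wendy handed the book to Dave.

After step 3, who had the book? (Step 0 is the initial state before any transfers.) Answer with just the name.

Tracking the book holder through step 3:
After step 0 (start): Yara
After step 1: Zoe
After step 2: Yara
After step 3: Xander

At step 3, the holder is Xander.

Answer: Xander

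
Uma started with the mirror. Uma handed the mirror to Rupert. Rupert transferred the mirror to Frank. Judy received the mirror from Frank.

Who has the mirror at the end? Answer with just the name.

Answer: Judy

Derivation:
Tracking the mirror through each event:
Start: Uma has the mirror.
After event 1: Rupert has the mirror.
After event 2: Frank has the mirror.
After event 3: Judy has the mirror.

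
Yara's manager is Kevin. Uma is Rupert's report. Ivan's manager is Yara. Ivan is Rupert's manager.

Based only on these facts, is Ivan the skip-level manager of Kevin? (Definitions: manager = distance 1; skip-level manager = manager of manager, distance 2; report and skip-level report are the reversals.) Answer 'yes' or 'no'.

Answer: no

Derivation:
Reconstructing the manager chain from the given facts:
  Kevin -> Yara -> Ivan -> Rupert -> Uma
(each arrow means 'manager of the next')
Positions in the chain (0 = top):
  position of Kevin: 0
  position of Yara: 1
  position of Ivan: 2
  position of Rupert: 3
  position of Uma: 4

Ivan is at position 2, Kevin is at position 0; signed distance (j - i) = -2.
'skip-level manager' requires j - i = 2. Actual distance is -2, so the relation does NOT hold.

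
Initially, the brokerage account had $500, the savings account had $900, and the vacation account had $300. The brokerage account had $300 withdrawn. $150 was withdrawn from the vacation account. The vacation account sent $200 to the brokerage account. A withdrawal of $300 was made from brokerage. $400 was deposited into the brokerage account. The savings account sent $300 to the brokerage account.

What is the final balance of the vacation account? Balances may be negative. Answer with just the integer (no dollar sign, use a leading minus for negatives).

Answer: -50

Derivation:
Tracking account balances step by step:
Start: brokerage=500, savings=900, vacation=300
Event 1 (withdraw 300 from brokerage): brokerage: 500 - 300 = 200. Balances: brokerage=200, savings=900, vacation=300
Event 2 (withdraw 150 from vacation): vacation: 300 - 150 = 150. Balances: brokerage=200, savings=900, vacation=150
Event 3 (transfer 200 vacation -> brokerage): vacation: 150 - 200 = -50, brokerage: 200 + 200 = 400. Balances: brokerage=400, savings=900, vacation=-50
Event 4 (withdraw 300 from brokerage): brokerage: 400 - 300 = 100. Balances: brokerage=100, savings=900, vacation=-50
Event 5 (deposit 400 to brokerage): brokerage: 100 + 400 = 500. Balances: brokerage=500, savings=900, vacation=-50
Event 6 (transfer 300 savings -> brokerage): savings: 900 - 300 = 600, brokerage: 500 + 300 = 800. Balances: brokerage=800, savings=600, vacation=-50

Final balance of vacation: -50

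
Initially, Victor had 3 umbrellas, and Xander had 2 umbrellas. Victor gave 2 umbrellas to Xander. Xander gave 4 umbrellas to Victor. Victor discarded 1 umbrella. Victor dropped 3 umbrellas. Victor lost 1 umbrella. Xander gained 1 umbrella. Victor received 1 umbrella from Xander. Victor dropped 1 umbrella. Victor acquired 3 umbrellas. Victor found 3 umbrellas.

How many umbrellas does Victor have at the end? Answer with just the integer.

Answer: 6

Derivation:
Tracking counts step by step:
Start: Victor=3, Xander=2
Event 1 (Victor -> Xander, 2): Victor: 3 -> 1, Xander: 2 -> 4. State: Victor=1, Xander=4
Event 2 (Xander -> Victor, 4): Xander: 4 -> 0, Victor: 1 -> 5. State: Victor=5, Xander=0
Event 3 (Victor -1): Victor: 5 -> 4. State: Victor=4, Xander=0
Event 4 (Victor -3): Victor: 4 -> 1. State: Victor=1, Xander=0
Event 5 (Victor -1): Victor: 1 -> 0. State: Victor=0, Xander=0
Event 6 (Xander +1): Xander: 0 -> 1. State: Victor=0, Xander=1
Event 7 (Xander -> Victor, 1): Xander: 1 -> 0, Victor: 0 -> 1. State: Victor=1, Xander=0
Event 8 (Victor -1): Victor: 1 -> 0. State: Victor=0, Xander=0
Event 9 (Victor +3): Victor: 0 -> 3. State: Victor=3, Xander=0
Event 10 (Victor +3): Victor: 3 -> 6. State: Victor=6, Xander=0

Victor's final count: 6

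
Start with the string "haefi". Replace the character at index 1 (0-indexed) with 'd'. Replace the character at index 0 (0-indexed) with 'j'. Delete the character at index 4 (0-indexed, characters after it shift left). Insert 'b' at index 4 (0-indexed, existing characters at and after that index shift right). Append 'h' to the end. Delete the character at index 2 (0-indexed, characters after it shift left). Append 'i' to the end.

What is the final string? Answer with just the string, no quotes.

Applying each edit step by step:
Start: "haefi"
Op 1 (replace idx 1: 'a' -> 'd'): "haefi" -> "hdefi"
Op 2 (replace idx 0: 'h' -> 'j'): "hdefi" -> "jdefi"
Op 3 (delete idx 4 = 'i'): "jdefi" -> "jdef"
Op 4 (insert 'b' at idx 4): "jdef" -> "jdefb"
Op 5 (append 'h'): "jdefb" -> "jdefbh"
Op 6 (delete idx 2 = 'e'): "jdefbh" -> "jdfbh"
Op 7 (append 'i'): "jdfbh" -> "jdfbhi"

Answer: jdfbhi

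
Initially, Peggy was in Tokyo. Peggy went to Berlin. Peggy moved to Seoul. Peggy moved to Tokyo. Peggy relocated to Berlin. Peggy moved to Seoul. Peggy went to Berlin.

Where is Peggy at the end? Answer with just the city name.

Answer: Berlin

Derivation:
Tracking Peggy's location:
Start: Peggy is in Tokyo.
After move 1: Tokyo -> Berlin. Peggy is in Berlin.
After move 2: Berlin -> Seoul. Peggy is in Seoul.
After move 3: Seoul -> Tokyo. Peggy is in Tokyo.
After move 4: Tokyo -> Berlin. Peggy is in Berlin.
After move 5: Berlin -> Seoul. Peggy is in Seoul.
After move 6: Seoul -> Berlin. Peggy is in Berlin.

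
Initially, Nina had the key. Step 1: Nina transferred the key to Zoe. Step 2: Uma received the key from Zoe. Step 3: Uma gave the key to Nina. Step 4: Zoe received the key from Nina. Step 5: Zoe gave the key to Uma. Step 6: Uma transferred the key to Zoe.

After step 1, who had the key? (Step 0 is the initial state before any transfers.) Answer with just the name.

Answer: Zoe

Derivation:
Tracking the key holder through step 1:
After step 0 (start): Nina
After step 1: Zoe

At step 1, the holder is Zoe.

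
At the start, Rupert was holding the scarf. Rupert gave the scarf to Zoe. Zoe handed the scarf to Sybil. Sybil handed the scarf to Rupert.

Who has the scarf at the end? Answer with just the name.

Tracking the scarf through each event:
Start: Rupert has the scarf.
After event 1: Zoe has the scarf.
After event 2: Sybil has the scarf.
After event 3: Rupert has the scarf.

Answer: Rupert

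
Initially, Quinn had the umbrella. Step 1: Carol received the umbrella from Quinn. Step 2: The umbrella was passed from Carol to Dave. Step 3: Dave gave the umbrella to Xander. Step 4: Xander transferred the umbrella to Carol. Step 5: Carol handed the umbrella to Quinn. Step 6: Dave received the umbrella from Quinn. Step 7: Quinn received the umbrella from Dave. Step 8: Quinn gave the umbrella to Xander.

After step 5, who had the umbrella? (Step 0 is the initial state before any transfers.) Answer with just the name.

Answer: Quinn

Derivation:
Tracking the umbrella holder through step 5:
After step 0 (start): Quinn
After step 1: Carol
After step 2: Dave
After step 3: Xander
After step 4: Carol
After step 5: Quinn

At step 5, the holder is Quinn.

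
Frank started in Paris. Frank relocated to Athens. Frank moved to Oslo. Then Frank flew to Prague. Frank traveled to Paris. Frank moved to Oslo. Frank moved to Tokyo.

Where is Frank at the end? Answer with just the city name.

Tracking Frank's location:
Start: Frank is in Paris.
After move 1: Paris -> Athens. Frank is in Athens.
After move 2: Athens -> Oslo. Frank is in Oslo.
After move 3: Oslo -> Prague. Frank is in Prague.
After move 4: Prague -> Paris. Frank is in Paris.
After move 5: Paris -> Oslo. Frank is in Oslo.
After move 6: Oslo -> Tokyo. Frank is in Tokyo.

Answer: Tokyo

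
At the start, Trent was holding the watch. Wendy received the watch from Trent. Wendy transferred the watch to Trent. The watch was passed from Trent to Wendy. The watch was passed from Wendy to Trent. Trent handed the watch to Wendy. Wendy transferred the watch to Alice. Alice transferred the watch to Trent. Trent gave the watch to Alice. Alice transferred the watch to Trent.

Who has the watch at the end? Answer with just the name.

Answer: Trent

Derivation:
Tracking the watch through each event:
Start: Trent has the watch.
After event 1: Wendy has the watch.
After event 2: Trent has the watch.
After event 3: Wendy has the watch.
After event 4: Trent has the watch.
After event 5: Wendy has the watch.
After event 6: Alice has the watch.
After event 7: Trent has the watch.
After event 8: Alice has the watch.
After event 9: Trent has the watch.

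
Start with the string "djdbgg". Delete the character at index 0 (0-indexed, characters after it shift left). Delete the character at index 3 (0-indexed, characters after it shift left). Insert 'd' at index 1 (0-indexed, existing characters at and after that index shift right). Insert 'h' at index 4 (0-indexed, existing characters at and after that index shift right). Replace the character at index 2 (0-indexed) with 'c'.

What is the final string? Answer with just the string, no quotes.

Applying each edit step by step:
Start: "djdbgg"
Op 1 (delete idx 0 = 'd'): "djdbgg" -> "jdbgg"
Op 2 (delete idx 3 = 'g'): "jdbgg" -> "jdbg"
Op 3 (insert 'd' at idx 1): "jdbg" -> "jddbg"
Op 4 (insert 'h' at idx 4): "jddbg" -> "jddbhg"
Op 5 (replace idx 2: 'd' -> 'c'): "jddbhg" -> "jdcbhg"

Answer: jdcbhg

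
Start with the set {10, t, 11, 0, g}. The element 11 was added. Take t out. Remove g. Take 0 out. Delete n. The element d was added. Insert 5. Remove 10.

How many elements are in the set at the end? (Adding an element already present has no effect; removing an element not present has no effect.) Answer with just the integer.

Answer: 3

Derivation:
Tracking the set through each operation:
Start: {0, 10, 11, g, t}
Event 1 (add 11): already present, no change. Set: {0, 10, 11, g, t}
Event 2 (remove t): removed. Set: {0, 10, 11, g}
Event 3 (remove g): removed. Set: {0, 10, 11}
Event 4 (remove 0): removed. Set: {10, 11}
Event 5 (remove n): not present, no change. Set: {10, 11}
Event 6 (add d): added. Set: {10, 11, d}
Event 7 (add 5): added. Set: {10, 11, 5, d}
Event 8 (remove 10): removed. Set: {11, 5, d}

Final set: {11, 5, d} (size 3)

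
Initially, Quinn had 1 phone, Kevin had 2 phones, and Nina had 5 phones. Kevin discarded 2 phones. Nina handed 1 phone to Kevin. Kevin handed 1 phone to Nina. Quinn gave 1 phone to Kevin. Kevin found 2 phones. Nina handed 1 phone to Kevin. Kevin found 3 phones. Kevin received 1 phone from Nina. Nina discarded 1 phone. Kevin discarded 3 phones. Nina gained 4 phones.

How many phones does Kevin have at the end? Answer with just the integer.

Answer: 5

Derivation:
Tracking counts step by step:
Start: Quinn=1, Kevin=2, Nina=5
Event 1 (Kevin -2): Kevin: 2 -> 0. State: Quinn=1, Kevin=0, Nina=5
Event 2 (Nina -> Kevin, 1): Nina: 5 -> 4, Kevin: 0 -> 1. State: Quinn=1, Kevin=1, Nina=4
Event 3 (Kevin -> Nina, 1): Kevin: 1 -> 0, Nina: 4 -> 5. State: Quinn=1, Kevin=0, Nina=5
Event 4 (Quinn -> Kevin, 1): Quinn: 1 -> 0, Kevin: 0 -> 1. State: Quinn=0, Kevin=1, Nina=5
Event 5 (Kevin +2): Kevin: 1 -> 3. State: Quinn=0, Kevin=3, Nina=5
Event 6 (Nina -> Kevin, 1): Nina: 5 -> 4, Kevin: 3 -> 4. State: Quinn=0, Kevin=4, Nina=4
Event 7 (Kevin +3): Kevin: 4 -> 7. State: Quinn=0, Kevin=7, Nina=4
Event 8 (Nina -> Kevin, 1): Nina: 4 -> 3, Kevin: 7 -> 8. State: Quinn=0, Kevin=8, Nina=3
Event 9 (Nina -1): Nina: 3 -> 2. State: Quinn=0, Kevin=8, Nina=2
Event 10 (Kevin -3): Kevin: 8 -> 5. State: Quinn=0, Kevin=5, Nina=2
Event 11 (Nina +4): Nina: 2 -> 6. State: Quinn=0, Kevin=5, Nina=6

Kevin's final count: 5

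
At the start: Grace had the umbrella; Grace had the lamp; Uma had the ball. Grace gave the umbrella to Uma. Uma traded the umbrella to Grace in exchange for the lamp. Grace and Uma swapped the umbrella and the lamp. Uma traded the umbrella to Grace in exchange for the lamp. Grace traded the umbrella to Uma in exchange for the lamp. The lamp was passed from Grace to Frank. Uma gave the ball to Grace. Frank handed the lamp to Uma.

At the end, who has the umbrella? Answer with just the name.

Tracking all object holders:
Start: umbrella:Grace, lamp:Grace, ball:Uma
Event 1 (give umbrella: Grace -> Uma). State: umbrella:Uma, lamp:Grace, ball:Uma
Event 2 (swap umbrella<->lamp: now umbrella:Grace, lamp:Uma). State: umbrella:Grace, lamp:Uma, ball:Uma
Event 3 (swap umbrella<->lamp: now umbrella:Uma, lamp:Grace). State: umbrella:Uma, lamp:Grace, ball:Uma
Event 4 (swap umbrella<->lamp: now umbrella:Grace, lamp:Uma). State: umbrella:Grace, lamp:Uma, ball:Uma
Event 5 (swap umbrella<->lamp: now umbrella:Uma, lamp:Grace). State: umbrella:Uma, lamp:Grace, ball:Uma
Event 6 (give lamp: Grace -> Frank). State: umbrella:Uma, lamp:Frank, ball:Uma
Event 7 (give ball: Uma -> Grace). State: umbrella:Uma, lamp:Frank, ball:Grace
Event 8 (give lamp: Frank -> Uma). State: umbrella:Uma, lamp:Uma, ball:Grace

Final state: umbrella:Uma, lamp:Uma, ball:Grace
The umbrella is held by Uma.

Answer: Uma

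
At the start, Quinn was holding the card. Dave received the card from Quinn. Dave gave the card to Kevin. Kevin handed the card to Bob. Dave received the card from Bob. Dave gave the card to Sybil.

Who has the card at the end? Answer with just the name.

Answer: Sybil

Derivation:
Tracking the card through each event:
Start: Quinn has the card.
After event 1: Dave has the card.
After event 2: Kevin has the card.
After event 3: Bob has the card.
After event 4: Dave has the card.
After event 5: Sybil has the card.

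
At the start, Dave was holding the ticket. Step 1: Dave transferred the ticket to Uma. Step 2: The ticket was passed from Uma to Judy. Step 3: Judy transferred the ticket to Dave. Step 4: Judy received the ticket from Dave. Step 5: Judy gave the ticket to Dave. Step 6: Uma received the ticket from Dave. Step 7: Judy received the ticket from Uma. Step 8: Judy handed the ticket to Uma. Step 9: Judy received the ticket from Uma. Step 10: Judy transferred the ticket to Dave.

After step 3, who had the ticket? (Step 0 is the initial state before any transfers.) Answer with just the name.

Answer: Dave

Derivation:
Tracking the ticket holder through step 3:
After step 0 (start): Dave
After step 1: Uma
After step 2: Judy
After step 3: Dave

At step 3, the holder is Dave.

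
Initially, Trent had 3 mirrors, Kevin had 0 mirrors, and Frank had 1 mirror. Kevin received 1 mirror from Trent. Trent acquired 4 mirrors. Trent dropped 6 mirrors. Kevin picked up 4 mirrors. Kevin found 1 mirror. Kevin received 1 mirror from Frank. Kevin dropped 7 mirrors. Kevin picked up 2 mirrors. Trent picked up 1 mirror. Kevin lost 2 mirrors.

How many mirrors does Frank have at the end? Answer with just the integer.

Answer: 0

Derivation:
Tracking counts step by step:
Start: Trent=3, Kevin=0, Frank=1
Event 1 (Trent -> Kevin, 1): Trent: 3 -> 2, Kevin: 0 -> 1. State: Trent=2, Kevin=1, Frank=1
Event 2 (Trent +4): Trent: 2 -> 6. State: Trent=6, Kevin=1, Frank=1
Event 3 (Trent -6): Trent: 6 -> 0. State: Trent=0, Kevin=1, Frank=1
Event 4 (Kevin +4): Kevin: 1 -> 5. State: Trent=0, Kevin=5, Frank=1
Event 5 (Kevin +1): Kevin: 5 -> 6. State: Trent=0, Kevin=6, Frank=1
Event 6 (Frank -> Kevin, 1): Frank: 1 -> 0, Kevin: 6 -> 7. State: Trent=0, Kevin=7, Frank=0
Event 7 (Kevin -7): Kevin: 7 -> 0. State: Trent=0, Kevin=0, Frank=0
Event 8 (Kevin +2): Kevin: 0 -> 2. State: Trent=0, Kevin=2, Frank=0
Event 9 (Trent +1): Trent: 0 -> 1. State: Trent=1, Kevin=2, Frank=0
Event 10 (Kevin -2): Kevin: 2 -> 0. State: Trent=1, Kevin=0, Frank=0

Frank's final count: 0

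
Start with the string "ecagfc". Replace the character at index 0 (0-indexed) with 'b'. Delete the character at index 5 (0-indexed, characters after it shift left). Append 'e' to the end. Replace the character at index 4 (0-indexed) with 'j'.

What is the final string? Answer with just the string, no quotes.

Applying each edit step by step:
Start: "ecagfc"
Op 1 (replace idx 0: 'e' -> 'b'): "ecagfc" -> "bcagfc"
Op 2 (delete idx 5 = 'c'): "bcagfc" -> "bcagf"
Op 3 (append 'e'): "bcagf" -> "bcagfe"
Op 4 (replace idx 4: 'f' -> 'j'): "bcagfe" -> "bcagje"

Answer: bcagje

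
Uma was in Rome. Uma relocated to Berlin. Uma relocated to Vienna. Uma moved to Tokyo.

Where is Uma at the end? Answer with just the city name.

Answer: Tokyo

Derivation:
Tracking Uma's location:
Start: Uma is in Rome.
After move 1: Rome -> Berlin. Uma is in Berlin.
After move 2: Berlin -> Vienna. Uma is in Vienna.
After move 3: Vienna -> Tokyo. Uma is in Tokyo.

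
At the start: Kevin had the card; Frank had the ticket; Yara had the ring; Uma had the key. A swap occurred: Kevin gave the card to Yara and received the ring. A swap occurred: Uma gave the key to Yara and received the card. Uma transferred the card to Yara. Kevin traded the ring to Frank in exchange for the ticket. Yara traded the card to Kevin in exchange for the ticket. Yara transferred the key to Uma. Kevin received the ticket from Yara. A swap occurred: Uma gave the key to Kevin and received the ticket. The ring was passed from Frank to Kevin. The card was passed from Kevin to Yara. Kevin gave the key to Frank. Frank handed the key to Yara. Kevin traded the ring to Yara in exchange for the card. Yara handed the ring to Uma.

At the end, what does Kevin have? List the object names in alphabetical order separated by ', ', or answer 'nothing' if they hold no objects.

Answer: card

Derivation:
Tracking all object holders:
Start: card:Kevin, ticket:Frank, ring:Yara, key:Uma
Event 1 (swap card<->ring: now card:Yara, ring:Kevin). State: card:Yara, ticket:Frank, ring:Kevin, key:Uma
Event 2 (swap key<->card: now key:Yara, card:Uma). State: card:Uma, ticket:Frank, ring:Kevin, key:Yara
Event 3 (give card: Uma -> Yara). State: card:Yara, ticket:Frank, ring:Kevin, key:Yara
Event 4 (swap ring<->ticket: now ring:Frank, ticket:Kevin). State: card:Yara, ticket:Kevin, ring:Frank, key:Yara
Event 5 (swap card<->ticket: now card:Kevin, ticket:Yara). State: card:Kevin, ticket:Yara, ring:Frank, key:Yara
Event 6 (give key: Yara -> Uma). State: card:Kevin, ticket:Yara, ring:Frank, key:Uma
Event 7 (give ticket: Yara -> Kevin). State: card:Kevin, ticket:Kevin, ring:Frank, key:Uma
Event 8 (swap key<->ticket: now key:Kevin, ticket:Uma). State: card:Kevin, ticket:Uma, ring:Frank, key:Kevin
Event 9 (give ring: Frank -> Kevin). State: card:Kevin, ticket:Uma, ring:Kevin, key:Kevin
Event 10 (give card: Kevin -> Yara). State: card:Yara, ticket:Uma, ring:Kevin, key:Kevin
Event 11 (give key: Kevin -> Frank). State: card:Yara, ticket:Uma, ring:Kevin, key:Frank
Event 12 (give key: Frank -> Yara). State: card:Yara, ticket:Uma, ring:Kevin, key:Yara
Event 13 (swap ring<->card: now ring:Yara, card:Kevin). State: card:Kevin, ticket:Uma, ring:Yara, key:Yara
Event 14 (give ring: Yara -> Uma). State: card:Kevin, ticket:Uma, ring:Uma, key:Yara

Final state: card:Kevin, ticket:Uma, ring:Uma, key:Yara
Kevin holds: card.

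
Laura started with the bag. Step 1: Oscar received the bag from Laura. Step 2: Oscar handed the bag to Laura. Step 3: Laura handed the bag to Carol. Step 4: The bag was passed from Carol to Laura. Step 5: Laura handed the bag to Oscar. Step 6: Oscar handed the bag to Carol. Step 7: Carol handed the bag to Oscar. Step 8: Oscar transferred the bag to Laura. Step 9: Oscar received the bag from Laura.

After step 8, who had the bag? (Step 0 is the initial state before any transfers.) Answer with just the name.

Answer: Laura

Derivation:
Tracking the bag holder through step 8:
After step 0 (start): Laura
After step 1: Oscar
After step 2: Laura
After step 3: Carol
After step 4: Laura
After step 5: Oscar
After step 6: Carol
After step 7: Oscar
After step 8: Laura

At step 8, the holder is Laura.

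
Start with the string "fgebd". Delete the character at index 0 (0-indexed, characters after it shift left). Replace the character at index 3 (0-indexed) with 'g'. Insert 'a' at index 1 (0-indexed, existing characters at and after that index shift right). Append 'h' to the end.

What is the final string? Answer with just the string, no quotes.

Applying each edit step by step:
Start: "fgebd"
Op 1 (delete idx 0 = 'f'): "fgebd" -> "gebd"
Op 2 (replace idx 3: 'd' -> 'g'): "gebd" -> "gebg"
Op 3 (insert 'a' at idx 1): "gebg" -> "gaebg"
Op 4 (append 'h'): "gaebg" -> "gaebgh"

Answer: gaebgh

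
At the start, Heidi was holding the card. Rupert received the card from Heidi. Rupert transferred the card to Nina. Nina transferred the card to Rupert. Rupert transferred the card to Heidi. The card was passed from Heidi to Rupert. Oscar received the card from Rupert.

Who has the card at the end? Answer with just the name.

Tracking the card through each event:
Start: Heidi has the card.
After event 1: Rupert has the card.
After event 2: Nina has the card.
After event 3: Rupert has the card.
After event 4: Heidi has the card.
After event 5: Rupert has the card.
After event 6: Oscar has the card.

Answer: Oscar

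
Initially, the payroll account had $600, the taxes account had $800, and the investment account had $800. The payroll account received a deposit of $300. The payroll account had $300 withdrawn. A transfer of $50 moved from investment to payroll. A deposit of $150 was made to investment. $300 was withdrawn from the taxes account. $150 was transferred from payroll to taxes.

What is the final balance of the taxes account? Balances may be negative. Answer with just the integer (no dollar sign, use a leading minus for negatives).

Tracking account balances step by step:
Start: payroll=600, taxes=800, investment=800
Event 1 (deposit 300 to payroll): payroll: 600 + 300 = 900. Balances: payroll=900, taxes=800, investment=800
Event 2 (withdraw 300 from payroll): payroll: 900 - 300 = 600. Balances: payroll=600, taxes=800, investment=800
Event 3 (transfer 50 investment -> payroll): investment: 800 - 50 = 750, payroll: 600 + 50 = 650. Balances: payroll=650, taxes=800, investment=750
Event 4 (deposit 150 to investment): investment: 750 + 150 = 900. Balances: payroll=650, taxes=800, investment=900
Event 5 (withdraw 300 from taxes): taxes: 800 - 300 = 500. Balances: payroll=650, taxes=500, investment=900
Event 6 (transfer 150 payroll -> taxes): payroll: 650 - 150 = 500, taxes: 500 + 150 = 650. Balances: payroll=500, taxes=650, investment=900

Final balance of taxes: 650

Answer: 650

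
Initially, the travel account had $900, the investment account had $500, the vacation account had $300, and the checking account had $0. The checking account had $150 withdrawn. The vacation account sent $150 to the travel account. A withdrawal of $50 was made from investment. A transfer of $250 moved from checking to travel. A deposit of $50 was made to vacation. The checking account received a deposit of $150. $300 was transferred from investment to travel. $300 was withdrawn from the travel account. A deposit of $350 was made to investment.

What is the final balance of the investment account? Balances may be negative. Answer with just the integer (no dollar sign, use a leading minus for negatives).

Tracking account balances step by step:
Start: travel=900, investment=500, vacation=300, checking=0
Event 1 (withdraw 150 from checking): checking: 0 - 150 = -150. Balances: travel=900, investment=500, vacation=300, checking=-150
Event 2 (transfer 150 vacation -> travel): vacation: 300 - 150 = 150, travel: 900 + 150 = 1050. Balances: travel=1050, investment=500, vacation=150, checking=-150
Event 3 (withdraw 50 from investment): investment: 500 - 50 = 450. Balances: travel=1050, investment=450, vacation=150, checking=-150
Event 4 (transfer 250 checking -> travel): checking: -150 - 250 = -400, travel: 1050 + 250 = 1300. Balances: travel=1300, investment=450, vacation=150, checking=-400
Event 5 (deposit 50 to vacation): vacation: 150 + 50 = 200. Balances: travel=1300, investment=450, vacation=200, checking=-400
Event 6 (deposit 150 to checking): checking: -400 + 150 = -250. Balances: travel=1300, investment=450, vacation=200, checking=-250
Event 7 (transfer 300 investment -> travel): investment: 450 - 300 = 150, travel: 1300 + 300 = 1600. Balances: travel=1600, investment=150, vacation=200, checking=-250
Event 8 (withdraw 300 from travel): travel: 1600 - 300 = 1300. Balances: travel=1300, investment=150, vacation=200, checking=-250
Event 9 (deposit 350 to investment): investment: 150 + 350 = 500. Balances: travel=1300, investment=500, vacation=200, checking=-250

Final balance of investment: 500

Answer: 500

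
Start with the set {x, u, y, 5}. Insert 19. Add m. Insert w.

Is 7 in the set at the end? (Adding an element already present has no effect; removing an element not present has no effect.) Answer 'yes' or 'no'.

Answer: no

Derivation:
Tracking the set through each operation:
Start: {5, u, x, y}
Event 1 (add 19): added. Set: {19, 5, u, x, y}
Event 2 (add m): added. Set: {19, 5, m, u, x, y}
Event 3 (add w): added. Set: {19, 5, m, u, w, x, y}

Final set: {19, 5, m, u, w, x, y} (size 7)
7 is NOT in the final set.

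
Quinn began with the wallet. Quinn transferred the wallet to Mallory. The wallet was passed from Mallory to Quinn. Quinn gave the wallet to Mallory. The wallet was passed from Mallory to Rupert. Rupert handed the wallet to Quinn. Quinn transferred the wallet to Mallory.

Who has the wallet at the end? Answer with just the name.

Tracking the wallet through each event:
Start: Quinn has the wallet.
After event 1: Mallory has the wallet.
After event 2: Quinn has the wallet.
After event 3: Mallory has the wallet.
After event 4: Rupert has the wallet.
After event 5: Quinn has the wallet.
After event 6: Mallory has the wallet.

Answer: Mallory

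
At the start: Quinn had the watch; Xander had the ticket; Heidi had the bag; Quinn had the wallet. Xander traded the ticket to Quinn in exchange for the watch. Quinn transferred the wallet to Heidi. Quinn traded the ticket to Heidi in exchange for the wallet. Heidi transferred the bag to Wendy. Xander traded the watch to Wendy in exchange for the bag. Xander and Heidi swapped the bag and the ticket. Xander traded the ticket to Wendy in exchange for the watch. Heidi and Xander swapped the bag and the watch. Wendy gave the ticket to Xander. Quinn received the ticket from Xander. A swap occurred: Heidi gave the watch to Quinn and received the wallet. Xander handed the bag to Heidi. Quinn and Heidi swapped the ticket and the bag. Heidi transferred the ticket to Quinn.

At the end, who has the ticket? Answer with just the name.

Answer: Quinn

Derivation:
Tracking all object holders:
Start: watch:Quinn, ticket:Xander, bag:Heidi, wallet:Quinn
Event 1 (swap ticket<->watch: now ticket:Quinn, watch:Xander). State: watch:Xander, ticket:Quinn, bag:Heidi, wallet:Quinn
Event 2 (give wallet: Quinn -> Heidi). State: watch:Xander, ticket:Quinn, bag:Heidi, wallet:Heidi
Event 3 (swap ticket<->wallet: now ticket:Heidi, wallet:Quinn). State: watch:Xander, ticket:Heidi, bag:Heidi, wallet:Quinn
Event 4 (give bag: Heidi -> Wendy). State: watch:Xander, ticket:Heidi, bag:Wendy, wallet:Quinn
Event 5 (swap watch<->bag: now watch:Wendy, bag:Xander). State: watch:Wendy, ticket:Heidi, bag:Xander, wallet:Quinn
Event 6 (swap bag<->ticket: now bag:Heidi, ticket:Xander). State: watch:Wendy, ticket:Xander, bag:Heidi, wallet:Quinn
Event 7 (swap ticket<->watch: now ticket:Wendy, watch:Xander). State: watch:Xander, ticket:Wendy, bag:Heidi, wallet:Quinn
Event 8 (swap bag<->watch: now bag:Xander, watch:Heidi). State: watch:Heidi, ticket:Wendy, bag:Xander, wallet:Quinn
Event 9 (give ticket: Wendy -> Xander). State: watch:Heidi, ticket:Xander, bag:Xander, wallet:Quinn
Event 10 (give ticket: Xander -> Quinn). State: watch:Heidi, ticket:Quinn, bag:Xander, wallet:Quinn
Event 11 (swap watch<->wallet: now watch:Quinn, wallet:Heidi). State: watch:Quinn, ticket:Quinn, bag:Xander, wallet:Heidi
Event 12 (give bag: Xander -> Heidi). State: watch:Quinn, ticket:Quinn, bag:Heidi, wallet:Heidi
Event 13 (swap ticket<->bag: now ticket:Heidi, bag:Quinn). State: watch:Quinn, ticket:Heidi, bag:Quinn, wallet:Heidi
Event 14 (give ticket: Heidi -> Quinn). State: watch:Quinn, ticket:Quinn, bag:Quinn, wallet:Heidi

Final state: watch:Quinn, ticket:Quinn, bag:Quinn, wallet:Heidi
The ticket is held by Quinn.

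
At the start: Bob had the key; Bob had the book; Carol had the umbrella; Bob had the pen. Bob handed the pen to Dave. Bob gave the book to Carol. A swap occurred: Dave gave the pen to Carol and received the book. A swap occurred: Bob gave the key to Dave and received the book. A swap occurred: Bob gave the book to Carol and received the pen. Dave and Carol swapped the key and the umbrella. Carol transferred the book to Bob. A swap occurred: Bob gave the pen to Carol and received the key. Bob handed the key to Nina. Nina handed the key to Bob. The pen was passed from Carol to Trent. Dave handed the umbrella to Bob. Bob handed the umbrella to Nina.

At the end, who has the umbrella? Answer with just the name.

Answer: Nina

Derivation:
Tracking all object holders:
Start: key:Bob, book:Bob, umbrella:Carol, pen:Bob
Event 1 (give pen: Bob -> Dave). State: key:Bob, book:Bob, umbrella:Carol, pen:Dave
Event 2 (give book: Bob -> Carol). State: key:Bob, book:Carol, umbrella:Carol, pen:Dave
Event 3 (swap pen<->book: now pen:Carol, book:Dave). State: key:Bob, book:Dave, umbrella:Carol, pen:Carol
Event 4 (swap key<->book: now key:Dave, book:Bob). State: key:Dave, book:Bob, umbrella:Carol, pen:Carol
Event 5 (swap book<->pen: now book:Carol, pen:Bob). State: key:Dave, book:Carol, umbrella:Carol, pen:Bob
Event 6 (swap key<->umbrella: now key:Carol, umbrella:Dave). State: key:Carol, book:Carol, umbrella:Dave, pen:Bob
Event 7 (give book: Carol -> Bob). State: key:Carol, book:Bob, umbrella:Dave, pen:Bob
Event 8 (swap pen<->key: now pen:Carol, key:Bob). State: key:Bob, book:Bob, umbrella:Dave, pen:Carol
Event 9 (give key: Bob -> Nina). State: key:Nina, book:Bob, umbrella:Dave, pen:Carol
Event 10 (give key: Nina -> Bob). State: key:Bob, book:Bob, umbrella:Dave, pen:Carol
Event 11 (give pen: Carol -> Trent). State: key:Bob, book:Bob, umbrella:Dave, pen:Trent
Event 12 (give umbrella: Dave -> Bob). State: key:Bob, book:Bob, umbrella:Bob, pen:Trent
Event 13 (give umbrella: Bob -> Nina). State: key:Bob, book:Bob, umbrella:Nina, pen:Trent

Final state: key:Bob, book:Bob, umbrella:Nina, pen:Trent
The umbrella is held by Nina.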